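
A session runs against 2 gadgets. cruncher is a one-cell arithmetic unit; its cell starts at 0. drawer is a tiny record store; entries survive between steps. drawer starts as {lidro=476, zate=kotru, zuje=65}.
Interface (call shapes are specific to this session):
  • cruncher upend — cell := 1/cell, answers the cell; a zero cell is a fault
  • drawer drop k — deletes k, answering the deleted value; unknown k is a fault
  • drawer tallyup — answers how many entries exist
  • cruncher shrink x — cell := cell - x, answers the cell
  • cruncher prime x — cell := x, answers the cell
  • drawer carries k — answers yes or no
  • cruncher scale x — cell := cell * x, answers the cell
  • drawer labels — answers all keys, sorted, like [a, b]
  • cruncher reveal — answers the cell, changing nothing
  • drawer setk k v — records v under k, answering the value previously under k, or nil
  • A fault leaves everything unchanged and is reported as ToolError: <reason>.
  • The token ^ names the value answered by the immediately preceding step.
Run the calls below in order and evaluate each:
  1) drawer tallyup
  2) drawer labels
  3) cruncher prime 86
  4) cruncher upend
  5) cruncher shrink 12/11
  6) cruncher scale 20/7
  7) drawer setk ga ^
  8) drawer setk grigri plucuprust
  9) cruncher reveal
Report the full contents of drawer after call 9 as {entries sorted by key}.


Using drawer tallyup(), and get 3.
Using drawer labels(), and get [lidro, zate, zuje].
Next I call cruncher prime passing x='86', yielding 86.
I call cruncher upend, → 1/86.
Invoking cruncher shrink passing x='12/11': -1021/946.
Now I run cruncher scale passing x='20/7', → -10210/3311.
I invoke drawer setk passing k='ga', v='^', which returns nil.
I use drawer setk passing k='grigri', v='plucuprust', which returns nil.
Next I call cruncher reveal, giving -10210/3311.

Answer: {ga=-10210/3311, grigri=plucuprust, lidro=476, zate=kotru, zuje=65}


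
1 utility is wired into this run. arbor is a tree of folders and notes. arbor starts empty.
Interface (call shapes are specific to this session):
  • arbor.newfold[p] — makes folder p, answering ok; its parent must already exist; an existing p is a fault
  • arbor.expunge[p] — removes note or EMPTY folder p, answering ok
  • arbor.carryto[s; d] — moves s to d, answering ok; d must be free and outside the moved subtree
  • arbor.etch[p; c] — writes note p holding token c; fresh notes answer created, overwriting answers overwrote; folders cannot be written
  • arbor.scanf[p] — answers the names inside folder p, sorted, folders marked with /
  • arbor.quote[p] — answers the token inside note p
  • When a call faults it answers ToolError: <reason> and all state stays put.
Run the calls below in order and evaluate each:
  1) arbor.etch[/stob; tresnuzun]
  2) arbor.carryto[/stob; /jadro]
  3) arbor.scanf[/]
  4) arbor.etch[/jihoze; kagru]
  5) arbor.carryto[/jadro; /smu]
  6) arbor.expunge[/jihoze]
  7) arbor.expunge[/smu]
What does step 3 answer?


-> etch(p: /stob, c: tresnuzun)
<- created
-> carryto(s: /stob, d: /jadro)
<- ok
-> scanf(p: /)
<- [jadro]
-> etch(p: /jihoze, c: kagru)
<- created
-> carryto(s: /jadro, d: /smu)
<- ok
-> expunge(p: /jihoze)
<- ok
-> expunge(p: /smu)
<- ok

Answer: [jadro]


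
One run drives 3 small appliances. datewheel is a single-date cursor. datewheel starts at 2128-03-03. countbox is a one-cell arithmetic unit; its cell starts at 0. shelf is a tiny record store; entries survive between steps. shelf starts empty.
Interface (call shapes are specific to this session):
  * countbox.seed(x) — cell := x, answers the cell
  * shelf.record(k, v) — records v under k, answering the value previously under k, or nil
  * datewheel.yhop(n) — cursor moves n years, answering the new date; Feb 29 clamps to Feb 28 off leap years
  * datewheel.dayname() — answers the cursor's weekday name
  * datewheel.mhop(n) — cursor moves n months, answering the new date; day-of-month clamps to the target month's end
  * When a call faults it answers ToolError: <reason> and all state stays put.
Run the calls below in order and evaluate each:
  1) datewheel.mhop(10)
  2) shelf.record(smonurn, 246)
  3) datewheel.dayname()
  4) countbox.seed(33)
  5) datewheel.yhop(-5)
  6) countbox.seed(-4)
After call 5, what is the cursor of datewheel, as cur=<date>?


>> datewheel.mhop(10)
<< 2129-01-03
>> shelf.record(smonurn, 246)
<< nil
>> datewheel.dayname()
<< Monday
>> countbox.seed(33)
<< 33
>> datewheel.yhop(-5)
<< 2124-01-03
>> countbox.seed(-4)
<< -4

Answer: cur=2124-01-03


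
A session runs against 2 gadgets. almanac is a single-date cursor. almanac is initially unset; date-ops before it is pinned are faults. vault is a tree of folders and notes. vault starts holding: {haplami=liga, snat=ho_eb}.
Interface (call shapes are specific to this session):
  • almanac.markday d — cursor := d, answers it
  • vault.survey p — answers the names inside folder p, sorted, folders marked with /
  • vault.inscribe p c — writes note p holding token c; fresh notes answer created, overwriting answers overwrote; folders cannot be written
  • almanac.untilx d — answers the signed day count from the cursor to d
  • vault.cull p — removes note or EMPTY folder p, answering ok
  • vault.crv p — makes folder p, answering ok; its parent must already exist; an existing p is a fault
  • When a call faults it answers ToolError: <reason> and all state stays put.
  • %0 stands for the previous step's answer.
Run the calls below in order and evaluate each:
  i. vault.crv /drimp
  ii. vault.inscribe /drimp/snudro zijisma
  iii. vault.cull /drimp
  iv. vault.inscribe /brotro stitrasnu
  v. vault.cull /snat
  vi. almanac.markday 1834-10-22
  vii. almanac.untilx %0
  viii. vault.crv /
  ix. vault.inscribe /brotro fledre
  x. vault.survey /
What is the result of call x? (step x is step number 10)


→ vault.crv(p='/drimp')
← ok
→ vault.inscribe(p='/drimp/snudro', c='zijisma')
← created
→ vault.cull(p='/drimp')
← ToolError: not empty
→ vault.inscribe(p='/brotro', c='stitrasnu')
← created
→ vault.cull(p='/snat')
← ok
→ almanac.markday(d='1834-10-22')
← 1834-10-22
→ almanac.untilx(d='%0')
← 0
→ vault.crv(p='/')
← ToolError: exists
→ vault.inscribe(p='/brotro', c='fledre')
← overwrote
→ vault.survey(p='/')
← [brotro, drimp/, haplami]

Answer: [brotro, drimp/, haplami]


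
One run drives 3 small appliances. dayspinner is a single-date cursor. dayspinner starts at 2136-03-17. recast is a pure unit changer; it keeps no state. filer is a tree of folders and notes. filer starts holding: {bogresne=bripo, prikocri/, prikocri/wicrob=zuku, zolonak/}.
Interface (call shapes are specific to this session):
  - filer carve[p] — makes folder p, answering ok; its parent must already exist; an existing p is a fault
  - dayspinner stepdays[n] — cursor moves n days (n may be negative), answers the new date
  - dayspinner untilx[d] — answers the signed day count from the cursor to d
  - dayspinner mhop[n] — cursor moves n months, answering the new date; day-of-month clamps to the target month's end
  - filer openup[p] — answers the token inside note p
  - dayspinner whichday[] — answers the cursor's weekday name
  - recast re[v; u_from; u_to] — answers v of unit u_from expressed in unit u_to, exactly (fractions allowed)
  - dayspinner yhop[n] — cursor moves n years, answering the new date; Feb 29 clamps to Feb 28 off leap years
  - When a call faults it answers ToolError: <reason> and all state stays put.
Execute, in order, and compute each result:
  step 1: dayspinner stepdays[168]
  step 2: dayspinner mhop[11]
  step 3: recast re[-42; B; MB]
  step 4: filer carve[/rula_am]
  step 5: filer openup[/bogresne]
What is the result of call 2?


Answer: 2137-08-01

Derivation:
~$ dayspinner stepdays n='168'
  2136-09-01
~$ dayspinner mhop n='11'
  2137-08-01
~$ recast re v='-42' u_from='B' u_to='MB'
  -21/500000
~$ filer carve p='/rula_am'
  ok
~$ filer openup p='/bogresne'
  bripo


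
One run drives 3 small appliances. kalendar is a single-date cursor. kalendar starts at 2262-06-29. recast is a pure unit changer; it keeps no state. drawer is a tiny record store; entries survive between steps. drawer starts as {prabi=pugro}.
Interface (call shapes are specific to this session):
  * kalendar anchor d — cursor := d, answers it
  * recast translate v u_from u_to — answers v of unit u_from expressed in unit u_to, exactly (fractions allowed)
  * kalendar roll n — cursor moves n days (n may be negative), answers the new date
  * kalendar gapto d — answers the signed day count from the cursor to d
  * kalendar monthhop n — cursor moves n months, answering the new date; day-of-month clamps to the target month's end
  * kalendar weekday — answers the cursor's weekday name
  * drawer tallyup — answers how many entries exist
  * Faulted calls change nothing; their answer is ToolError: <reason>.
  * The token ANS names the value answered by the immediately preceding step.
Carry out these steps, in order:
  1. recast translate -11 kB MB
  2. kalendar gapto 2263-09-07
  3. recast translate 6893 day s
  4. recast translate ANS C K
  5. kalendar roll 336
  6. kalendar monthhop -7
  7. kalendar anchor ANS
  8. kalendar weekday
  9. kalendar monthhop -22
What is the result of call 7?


Answer: 2262-10-31

Derivation:
Act: recast translate[v→-11; u_from→kB; u_to→MB]
Obs: -11/1000
Act: kalendar gapto[d→2263-09-07]
Obs: 435
Act: recast translate[v→6893; u_from→day; u_to→s]
Obs: 595555200
Act: recast translate[v→ANS; u_from→C; u_to→K]
Obs: 11911109463/20
Act: kalendar roll[n→336]
Obs: 2263-05-31
Act: kalendar monthhop[n→-7]
Obs: 2262-10-31
Act: kalendar anchor[d→ANS]
Obs: 2262-10-31
Act: kalendar weekday[]
Obs: Friday
Act: kalendar monthhop[n→-22]
Obs: 2260-12-31


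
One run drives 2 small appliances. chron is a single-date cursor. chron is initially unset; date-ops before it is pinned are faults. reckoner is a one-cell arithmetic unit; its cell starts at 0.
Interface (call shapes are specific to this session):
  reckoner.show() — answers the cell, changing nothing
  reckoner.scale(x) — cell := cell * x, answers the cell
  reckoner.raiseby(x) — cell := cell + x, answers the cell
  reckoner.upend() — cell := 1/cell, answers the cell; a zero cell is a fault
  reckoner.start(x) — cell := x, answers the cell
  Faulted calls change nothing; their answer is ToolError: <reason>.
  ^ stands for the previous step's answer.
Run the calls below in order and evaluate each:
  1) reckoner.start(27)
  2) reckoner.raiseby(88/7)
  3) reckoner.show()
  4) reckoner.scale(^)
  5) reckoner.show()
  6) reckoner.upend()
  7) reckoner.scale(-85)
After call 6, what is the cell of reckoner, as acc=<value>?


Answer: acc=49/76729

Derivation:
% reckoner.start 27
  27
% reckoner.raiseby 88/7
  277/7
% reckoner.show
  277/7
% reckoner.scale ^
  76729/49
% reckoner.show
  76729/49
% reckoner.upend
  49/76729
% reckoner.scale -85
  -4165/76729


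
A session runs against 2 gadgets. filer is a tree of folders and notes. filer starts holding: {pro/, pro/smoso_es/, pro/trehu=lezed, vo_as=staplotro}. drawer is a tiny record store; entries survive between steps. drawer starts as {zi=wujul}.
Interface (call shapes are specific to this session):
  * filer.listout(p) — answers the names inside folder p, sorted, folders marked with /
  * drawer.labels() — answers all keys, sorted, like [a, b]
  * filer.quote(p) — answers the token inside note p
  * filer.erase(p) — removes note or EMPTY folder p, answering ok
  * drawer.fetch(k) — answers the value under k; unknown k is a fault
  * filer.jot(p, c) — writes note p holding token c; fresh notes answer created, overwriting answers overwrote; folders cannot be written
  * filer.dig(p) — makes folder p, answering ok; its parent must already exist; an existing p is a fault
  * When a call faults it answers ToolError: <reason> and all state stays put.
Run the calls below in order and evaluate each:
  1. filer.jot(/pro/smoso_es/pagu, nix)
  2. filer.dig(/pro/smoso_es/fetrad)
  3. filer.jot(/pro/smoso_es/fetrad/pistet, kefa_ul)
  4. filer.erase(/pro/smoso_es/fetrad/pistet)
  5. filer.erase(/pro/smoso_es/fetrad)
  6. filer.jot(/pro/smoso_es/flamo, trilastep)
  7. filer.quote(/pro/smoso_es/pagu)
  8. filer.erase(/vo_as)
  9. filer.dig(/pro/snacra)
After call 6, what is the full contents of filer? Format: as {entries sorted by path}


Answer: {pro/, pro/smoso_es/, pro/smoso_es/flamo=trilastep, pro/smoso_es/pagu=nix, pro/trehu=lezed, vo_as=staplotro}

Derivation:
! jot(p: /pro/smoso_es/pagu, c: nix) : created
! dig(p: /pro/smoso_es/fetrad) : ok
! jot(p: /pro/smoso_es/fetrad/pistet, c: kefa_ul) : created
! erase(p: /pro/smoso_es/fetrad/pistet) : ok
! erase(p: /pro/smoso_es/fetrad) : ok
! jot(p: /pro/smoso_es/flamo, c: trilastep) : created
! quote(p: /pro/smoso_es/pagu) : nix
! erase(p: /vo_as) : ok
! dig(p: /pro/snacra) : ok


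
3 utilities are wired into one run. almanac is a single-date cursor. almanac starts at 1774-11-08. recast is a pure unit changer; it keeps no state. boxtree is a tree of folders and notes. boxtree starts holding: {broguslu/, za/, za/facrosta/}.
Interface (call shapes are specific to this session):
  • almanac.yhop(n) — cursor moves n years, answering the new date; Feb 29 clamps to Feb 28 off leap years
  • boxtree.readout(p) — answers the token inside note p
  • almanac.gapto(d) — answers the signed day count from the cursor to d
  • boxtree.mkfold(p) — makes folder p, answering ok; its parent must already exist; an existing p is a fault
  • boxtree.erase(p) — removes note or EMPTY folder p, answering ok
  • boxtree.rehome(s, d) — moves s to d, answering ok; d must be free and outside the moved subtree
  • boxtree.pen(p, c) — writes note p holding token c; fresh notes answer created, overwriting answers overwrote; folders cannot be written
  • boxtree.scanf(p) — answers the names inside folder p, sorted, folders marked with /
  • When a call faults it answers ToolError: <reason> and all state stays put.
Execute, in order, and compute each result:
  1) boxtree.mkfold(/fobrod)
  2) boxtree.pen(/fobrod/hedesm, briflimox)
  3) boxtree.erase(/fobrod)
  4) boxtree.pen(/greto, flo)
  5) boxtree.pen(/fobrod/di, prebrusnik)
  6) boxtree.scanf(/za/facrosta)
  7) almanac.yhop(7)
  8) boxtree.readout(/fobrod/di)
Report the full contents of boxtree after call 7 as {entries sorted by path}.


Answer: {broguslu/, fobrod/, fobrod/di=prebrusnik, fobrod/hedesm=briflimox, greto=flo, za/, za/facrosta/}

Derivation:
Calling boxtree.mkfold with p=/fobrod, and observe ok.
Calling boxtree.pen with p=/fobrod/hedesm, c=briflimox, which returns created.
I invoke boxtree.erase with p=/fobrod, and get ToolError: not empty.
I run boxtree.pen with p=/greto, c=flo, — result: created.
Invoking boxtree.pen with p=/fobrod/di, c=prebrusnik, — result: created.
I use boxtree.scanf with p=/za/facrosta, → [].
I use almanac.yhop with n=7, yielding 1781-11-08.
Next I call boxtree.readout with p=/fobrod/di, and see prebrusnik.


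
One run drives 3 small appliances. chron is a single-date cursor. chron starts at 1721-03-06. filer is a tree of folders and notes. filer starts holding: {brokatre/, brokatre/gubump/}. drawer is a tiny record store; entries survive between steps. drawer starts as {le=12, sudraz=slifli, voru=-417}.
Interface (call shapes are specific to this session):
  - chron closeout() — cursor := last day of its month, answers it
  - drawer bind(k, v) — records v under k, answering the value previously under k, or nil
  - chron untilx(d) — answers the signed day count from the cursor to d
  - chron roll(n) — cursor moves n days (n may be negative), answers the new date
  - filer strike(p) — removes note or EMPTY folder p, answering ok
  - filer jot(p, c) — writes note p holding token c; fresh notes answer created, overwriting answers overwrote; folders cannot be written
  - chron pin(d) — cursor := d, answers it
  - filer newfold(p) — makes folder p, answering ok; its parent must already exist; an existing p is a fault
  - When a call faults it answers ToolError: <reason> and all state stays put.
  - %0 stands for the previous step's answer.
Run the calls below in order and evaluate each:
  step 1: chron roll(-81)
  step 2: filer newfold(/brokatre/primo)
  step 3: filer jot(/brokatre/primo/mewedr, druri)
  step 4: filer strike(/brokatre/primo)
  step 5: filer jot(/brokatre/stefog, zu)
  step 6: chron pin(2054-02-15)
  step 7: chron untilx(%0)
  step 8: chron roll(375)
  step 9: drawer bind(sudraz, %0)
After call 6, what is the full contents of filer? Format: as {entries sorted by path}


-- chron roll(n: -81) : 1720-12-15
-- filer newfold(p: /brokatre/primo) : ok
-- filer jot(p: /brokatre/primo/mewedr, c: druri) : created
-- filer strike(p: /brokatre/primo) : ToolError: not empty
-- filer jot(p: /brokatre/stefog, c: zu) : created
-- chron pin(d: 2054-02-15) : 2054-02-15
-- chron untilx(d: %0) : 0
-- chron roll(n: 375) : 2055-02-25
-- drawer bind(k: sudraz, v: %0) : slifli

Answer: {brokatre/, brokatre/gubump/, brokatre/primo/, brokatre/primo/mewedr=druri, brokatre/stefog=zu}


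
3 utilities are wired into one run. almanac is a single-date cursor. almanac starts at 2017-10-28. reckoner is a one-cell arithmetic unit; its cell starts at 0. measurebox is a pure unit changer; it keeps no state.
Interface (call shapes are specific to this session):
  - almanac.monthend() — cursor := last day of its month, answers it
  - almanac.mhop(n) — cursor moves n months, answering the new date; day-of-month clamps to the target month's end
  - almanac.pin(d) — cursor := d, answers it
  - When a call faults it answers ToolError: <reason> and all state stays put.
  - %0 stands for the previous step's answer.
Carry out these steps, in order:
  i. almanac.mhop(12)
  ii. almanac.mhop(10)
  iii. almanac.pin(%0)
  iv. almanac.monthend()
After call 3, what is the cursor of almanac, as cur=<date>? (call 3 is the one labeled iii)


Answer: cur=2019-08-28

Derivation:
I try almanac.mhop on 12, and see 2018-10-28.
Now I run almanac.mhop on 10, giving 2019-08-28.
I run almanac.pin on %0: 2019-08-28.
I use almanac.monthend, giving 2019-08-31.


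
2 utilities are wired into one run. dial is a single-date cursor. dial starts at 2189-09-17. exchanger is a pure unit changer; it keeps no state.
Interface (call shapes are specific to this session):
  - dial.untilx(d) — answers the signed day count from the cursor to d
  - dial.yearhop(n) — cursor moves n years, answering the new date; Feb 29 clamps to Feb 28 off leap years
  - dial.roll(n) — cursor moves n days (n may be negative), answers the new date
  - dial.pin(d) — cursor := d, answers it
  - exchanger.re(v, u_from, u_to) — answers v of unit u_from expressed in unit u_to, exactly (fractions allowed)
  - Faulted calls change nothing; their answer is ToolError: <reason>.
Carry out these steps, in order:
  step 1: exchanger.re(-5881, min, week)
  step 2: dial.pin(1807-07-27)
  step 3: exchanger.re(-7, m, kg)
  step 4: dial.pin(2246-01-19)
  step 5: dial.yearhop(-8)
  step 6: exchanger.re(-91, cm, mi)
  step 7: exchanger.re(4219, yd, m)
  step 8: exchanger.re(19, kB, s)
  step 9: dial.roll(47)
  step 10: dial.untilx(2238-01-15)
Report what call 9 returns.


Answer: 2238-03-07

Derivation:
// re(v: -5881, u_from: min, u_to: week) ~> -5881/10080
// pin(d: 1807-07-27) ~> 1807-07-27
// re(v: -7, u_from: m, u_to: kg) ~> ToolError: incompatible units
// pin(d: 2246-01-19) ~> 2246-01-19
// yearhop(n: -8) ~> 2238-01-19
// re(v: -91, u_from: cm, u_to: mi) ~> -455/804672
// re(v: 4219, u_from: yd, u_to: m) ~> 4822317/1250
// re(v: 19, u_from: kB, u_to: s) ~> ToolError: incompatible units
// roll(n: 47) ~> 2238-03-07
// untilx(d: 2238-01-15) ~> -51


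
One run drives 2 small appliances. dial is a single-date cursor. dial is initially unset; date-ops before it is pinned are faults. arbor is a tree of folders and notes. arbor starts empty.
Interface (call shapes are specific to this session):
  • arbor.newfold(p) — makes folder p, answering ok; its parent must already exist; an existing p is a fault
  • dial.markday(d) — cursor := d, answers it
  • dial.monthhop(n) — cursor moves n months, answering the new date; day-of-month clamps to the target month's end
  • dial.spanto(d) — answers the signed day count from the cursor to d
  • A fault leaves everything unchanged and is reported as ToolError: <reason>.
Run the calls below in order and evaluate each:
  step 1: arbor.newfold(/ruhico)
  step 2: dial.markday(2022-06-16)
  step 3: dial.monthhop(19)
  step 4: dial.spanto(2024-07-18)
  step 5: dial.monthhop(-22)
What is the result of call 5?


-> arbor.newfold(p=/ruhico)
<- ok
-> dial.markday(d=2022-06-16)
<- 2022-06-16
-> dial.monthhop(n=19)
<- 2024-01-16
-> dial.spanto(d=2024-07-18)
<- 184
-> dial.monthhop(n=-22)
<- 2022-03-16

Answer: 2022-03-16


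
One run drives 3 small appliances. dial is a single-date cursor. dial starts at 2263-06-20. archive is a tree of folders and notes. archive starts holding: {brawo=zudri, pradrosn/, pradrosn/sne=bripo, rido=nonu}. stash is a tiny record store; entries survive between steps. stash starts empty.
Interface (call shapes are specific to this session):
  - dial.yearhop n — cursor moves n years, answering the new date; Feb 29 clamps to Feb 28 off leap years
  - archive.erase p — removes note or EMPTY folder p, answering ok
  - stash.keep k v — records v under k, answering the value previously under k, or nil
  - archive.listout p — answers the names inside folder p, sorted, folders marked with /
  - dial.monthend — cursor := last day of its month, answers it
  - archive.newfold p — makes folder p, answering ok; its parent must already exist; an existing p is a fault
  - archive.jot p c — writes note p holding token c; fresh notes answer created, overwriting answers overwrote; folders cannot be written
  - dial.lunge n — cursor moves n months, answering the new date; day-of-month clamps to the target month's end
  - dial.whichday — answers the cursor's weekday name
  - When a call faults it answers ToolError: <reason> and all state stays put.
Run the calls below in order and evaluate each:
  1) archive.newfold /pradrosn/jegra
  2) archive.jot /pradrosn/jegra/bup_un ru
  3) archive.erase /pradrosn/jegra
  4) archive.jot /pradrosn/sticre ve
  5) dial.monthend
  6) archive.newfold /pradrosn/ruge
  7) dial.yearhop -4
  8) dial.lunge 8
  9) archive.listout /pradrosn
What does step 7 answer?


Answer: 2259-06-30

Derivation:
-> newfold(p→/pradrosn/jegra)
<- ok
-> jot(p→/pradrosn/jegra/bup_un, c→ru)
<- created
-> erase(p→/pradrosn/jegra)
<- ToolError: not empty
-> jot(p→/pradrosn/sticre, c→ve)
<- created
-> monthend()
<- 2263-06-30
-> newfold(p→/pradrosn/ruge)
<- ok
-> yearhop(n→-4)
<- 2259-06-30
-> lunge(n→8)
<- 2260-02-29
-> listout(p→/pradrosn)
<- [jegra/, ruge/, sne, sticre]


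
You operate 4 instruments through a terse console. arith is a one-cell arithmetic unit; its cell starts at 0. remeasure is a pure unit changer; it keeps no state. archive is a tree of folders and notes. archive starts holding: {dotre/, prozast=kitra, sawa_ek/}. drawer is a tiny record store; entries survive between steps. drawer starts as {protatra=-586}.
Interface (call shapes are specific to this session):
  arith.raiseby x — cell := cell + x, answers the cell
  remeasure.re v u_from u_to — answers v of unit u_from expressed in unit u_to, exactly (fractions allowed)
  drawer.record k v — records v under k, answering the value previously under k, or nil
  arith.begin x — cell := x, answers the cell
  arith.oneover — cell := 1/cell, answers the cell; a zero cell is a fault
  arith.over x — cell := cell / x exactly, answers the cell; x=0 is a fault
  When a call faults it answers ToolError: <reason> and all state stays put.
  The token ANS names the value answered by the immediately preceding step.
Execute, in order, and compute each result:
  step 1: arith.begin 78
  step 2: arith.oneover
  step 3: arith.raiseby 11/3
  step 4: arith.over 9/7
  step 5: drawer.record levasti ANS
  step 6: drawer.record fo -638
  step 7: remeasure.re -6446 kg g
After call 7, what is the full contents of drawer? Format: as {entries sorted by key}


Answer: {fo=-638, levasti=2009/702, protatra=-586}

Derivation:
>> arith.begin(x: 78)
<< 78
>> arith.oneover()
<< 1/78
>> arith.raiseby(x: 11/3)
<< 287/78
>> arith.over(x: 9/7)
<< 2009/702
>> drawer.record(k: levasti, v: ANS)
<< nil
>> drawer.record(k: fo, v: -638)
<< nil
>> remeasure.re(v: -6446, u_from: kg, u_to: g)
<< -6446000


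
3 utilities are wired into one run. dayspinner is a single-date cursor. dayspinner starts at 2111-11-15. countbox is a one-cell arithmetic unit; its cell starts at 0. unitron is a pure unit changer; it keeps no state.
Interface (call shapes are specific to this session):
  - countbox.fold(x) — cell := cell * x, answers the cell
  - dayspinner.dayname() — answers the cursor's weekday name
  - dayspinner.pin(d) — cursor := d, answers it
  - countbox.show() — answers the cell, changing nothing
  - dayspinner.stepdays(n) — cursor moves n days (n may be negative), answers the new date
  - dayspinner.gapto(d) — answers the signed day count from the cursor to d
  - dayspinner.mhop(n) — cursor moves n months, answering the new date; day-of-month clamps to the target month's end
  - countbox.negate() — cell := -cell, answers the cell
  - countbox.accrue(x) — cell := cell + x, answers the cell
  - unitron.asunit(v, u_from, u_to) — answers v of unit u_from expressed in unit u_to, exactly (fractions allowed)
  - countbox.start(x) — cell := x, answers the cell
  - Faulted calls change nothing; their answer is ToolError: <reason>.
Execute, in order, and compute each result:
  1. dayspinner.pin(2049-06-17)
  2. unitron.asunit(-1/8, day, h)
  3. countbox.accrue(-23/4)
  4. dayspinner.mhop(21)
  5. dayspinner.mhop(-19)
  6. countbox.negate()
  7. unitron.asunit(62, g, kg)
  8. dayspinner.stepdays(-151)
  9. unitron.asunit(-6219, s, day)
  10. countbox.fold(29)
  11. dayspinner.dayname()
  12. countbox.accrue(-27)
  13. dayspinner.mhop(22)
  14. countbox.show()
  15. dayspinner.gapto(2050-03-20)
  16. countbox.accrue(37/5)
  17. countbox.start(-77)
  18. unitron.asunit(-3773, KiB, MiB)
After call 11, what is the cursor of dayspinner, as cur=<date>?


Answer: cur=2049-03-19

Derivation:
% 1. dayspinner.pin(d='2049-06-17') ~> 2049-06-17
% 2. unitron.asunit(v='-1/8', u_from='day', u_to='h') ~> -3
% 3. countbox.accrue(x='-23/4') ~> -23/4
% 4. dayspinner.mhop(n='21') ~> 2051-03-17
% 5. dayspinner.mhop(n='-19') ~> 2049-08-17
% 6. countbox.negate() ~> 23/4
% 7. unitron.asunit(v='62', u_from='g', u_to='kg') ~> 31/500
% 8. dayspinner.stepdays(n='-151') ~> 2049-03-19
% 9. unitron.asunit(v='-6219', u_from='s', u_to='day') ~> -691/9600
% 10. countbox.fold(x='29') ~> 667/4
% 11. dayspinner.dayname() ~> Friday
% 12. countbox.accrue(x='-27') ~> 559/4
% 13. dayspinner.mhop(n='22') ~> 2051-01-19
% 14. countbox.show() ~> 559/4
% 15. dayspinner.gapto(d='2050-03-20') ~> -305
% 16. countbox.accrue(x='37/5') ~> 2943/20
% 17. countbox.start(x='-77') ~> -77
% 18. unitron.asunit(v='-3773', u_from='KiB', u_to='MiB') ~> -3773/1024


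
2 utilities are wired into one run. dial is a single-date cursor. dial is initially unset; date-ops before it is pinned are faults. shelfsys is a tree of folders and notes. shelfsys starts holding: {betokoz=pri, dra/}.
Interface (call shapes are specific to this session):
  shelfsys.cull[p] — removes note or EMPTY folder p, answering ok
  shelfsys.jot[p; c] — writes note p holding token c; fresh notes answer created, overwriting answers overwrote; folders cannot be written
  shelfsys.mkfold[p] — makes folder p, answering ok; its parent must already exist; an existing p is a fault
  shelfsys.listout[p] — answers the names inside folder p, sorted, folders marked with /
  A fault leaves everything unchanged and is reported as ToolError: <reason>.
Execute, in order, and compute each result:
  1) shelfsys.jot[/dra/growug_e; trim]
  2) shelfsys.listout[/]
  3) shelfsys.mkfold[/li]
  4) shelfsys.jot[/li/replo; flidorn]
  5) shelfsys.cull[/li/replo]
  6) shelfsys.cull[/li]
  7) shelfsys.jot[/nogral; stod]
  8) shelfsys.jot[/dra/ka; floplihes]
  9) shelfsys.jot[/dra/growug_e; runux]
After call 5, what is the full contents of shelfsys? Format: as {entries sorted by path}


Answer: {betokoz=pri, dra/, dra/growug_e=trim, li/}

Derivation:
~$ shelfsys.jot /dra/growug_e trim
:: created
~$ shelfsys.listout /
:: [betokoz, dra/]
~$ shelfsys.mkfold /li
:: ok
~$ shelfsys.jot /li/replo flidorn
:: created
~$ shelfsys.cull /li/replo
:: ok
~$ shelfsys.cull /li
:: ok
~$ shelfsys.jot /nogral stod
:: created
~$ shelfsys.jot /dra/ka floplihes
:: created
~$ shelfsys.jot /dra/growug_e runux
:: overwrote


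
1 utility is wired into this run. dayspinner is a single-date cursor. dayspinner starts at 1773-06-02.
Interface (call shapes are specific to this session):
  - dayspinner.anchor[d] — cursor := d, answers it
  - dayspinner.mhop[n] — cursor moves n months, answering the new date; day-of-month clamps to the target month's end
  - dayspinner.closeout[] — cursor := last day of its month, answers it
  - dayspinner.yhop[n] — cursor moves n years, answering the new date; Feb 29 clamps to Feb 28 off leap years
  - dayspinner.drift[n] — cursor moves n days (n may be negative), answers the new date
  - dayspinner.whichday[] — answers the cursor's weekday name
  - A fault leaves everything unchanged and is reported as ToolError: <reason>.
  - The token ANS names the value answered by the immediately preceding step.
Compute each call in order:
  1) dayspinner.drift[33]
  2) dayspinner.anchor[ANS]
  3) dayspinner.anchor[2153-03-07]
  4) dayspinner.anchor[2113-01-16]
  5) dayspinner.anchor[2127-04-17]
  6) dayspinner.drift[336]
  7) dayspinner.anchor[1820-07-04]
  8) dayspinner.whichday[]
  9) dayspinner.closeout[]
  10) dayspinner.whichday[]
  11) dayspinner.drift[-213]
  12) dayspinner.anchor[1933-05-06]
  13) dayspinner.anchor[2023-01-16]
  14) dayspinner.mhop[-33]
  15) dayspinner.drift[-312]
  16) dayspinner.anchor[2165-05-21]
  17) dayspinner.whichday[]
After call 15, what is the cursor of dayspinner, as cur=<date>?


Answer: cur=2019-06-09

Derivation:
·→ dayspinner.drift(n=33)
·← 1773-07-05
·→ dayspinner.anchor(d=ANS)
·← 1773-07-05
·→ dayspinner.anchor(d=2153-03-07)
·← 2153-03-07
·→ dayspinner.anchor(d=2113-01-16)
·← 2113-01-16
·→ dayspinner.anchor(d=2127-04-17)
·← 2127-04-17
·→ dayspinner.drift(n=336)
·← 2128-03-18
·→ dayspinner.anchor(d=1820-07-04)
·← 1820-07-04
·→ dayspinner.whichday()
·← Tuesday
·→ dayspinner.closeout()
·← 1820-07-31
·→ dayspinner.whichday()
·← Monday
·→ dayspinner.drift(n=-213)
·← 1819-12-31
·→ dayspinner.anchor(d=1933-05-06)
·← 1933-05-06
·→ dayspinner.anchor(d=2023-01-16)
·← 2023-01-16
·→ dayspinner.mhop(n=-33)
·← 2020-04-16
·→ dayspinner.drift(n=-312)
·← 2019-06-09
·→ dayspinner.anchor(d=2165-05-21)
·← 2165-05-21
·→ dayspinner.whichday()
·← Tuesday


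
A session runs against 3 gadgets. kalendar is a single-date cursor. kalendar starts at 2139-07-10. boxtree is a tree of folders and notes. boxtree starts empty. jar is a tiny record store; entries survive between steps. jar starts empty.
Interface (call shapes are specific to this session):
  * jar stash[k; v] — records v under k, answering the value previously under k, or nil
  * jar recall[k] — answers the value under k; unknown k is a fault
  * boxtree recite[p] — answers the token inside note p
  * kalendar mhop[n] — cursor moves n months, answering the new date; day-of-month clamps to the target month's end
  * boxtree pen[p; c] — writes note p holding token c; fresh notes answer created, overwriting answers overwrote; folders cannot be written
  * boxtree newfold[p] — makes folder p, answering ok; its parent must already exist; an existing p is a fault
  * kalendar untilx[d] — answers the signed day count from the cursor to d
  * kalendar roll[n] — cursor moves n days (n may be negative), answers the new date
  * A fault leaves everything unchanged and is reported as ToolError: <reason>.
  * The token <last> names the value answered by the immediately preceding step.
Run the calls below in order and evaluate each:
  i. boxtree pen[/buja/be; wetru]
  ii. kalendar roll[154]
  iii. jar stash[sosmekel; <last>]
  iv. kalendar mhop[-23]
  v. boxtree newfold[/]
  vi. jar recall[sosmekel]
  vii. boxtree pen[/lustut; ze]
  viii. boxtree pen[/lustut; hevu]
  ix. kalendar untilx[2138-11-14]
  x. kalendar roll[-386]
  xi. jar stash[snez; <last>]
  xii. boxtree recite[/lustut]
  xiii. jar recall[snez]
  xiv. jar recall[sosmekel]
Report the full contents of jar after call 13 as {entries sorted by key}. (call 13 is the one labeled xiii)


CALL boxtree pen[p=/buja/be; c=wetru]
RET  ToolError: no parent
CALL kalendar roll[n=154]
RET  2139-12-11
CALL jar stash[k=sosmekel; v=<last>]
RET  nil
CALL kalendar mhop[n=-23]
RET  2138-01-11
CALL boxtree newfold[p=/]
RET  ToolError: exists
CALL jar recall[k=sosmekel]
RET  2139-12-11
CALL boxtree pen[p=/lustut; c=ze]
RET  created
CALL boxtree pen[p=/lustut; c=hevu]
RET  overwrote
CALL kalendar untilx[d=2138-11-14]
RET  307
CALL kalendar roll[n=-386]
RET  2136-12-21
CALL jar stash[k=snez; v=<last>]
RET  nil
CALL boxtree recite[p=/lustut]
RET  hevu
CALL jar recall[k=snez]
RET  2136-12-21
CALL jar recall[k=sosmekel]
RET  2139-12-11

Answer: {snez=2136-12-21, sosmekel=2139-12-11}


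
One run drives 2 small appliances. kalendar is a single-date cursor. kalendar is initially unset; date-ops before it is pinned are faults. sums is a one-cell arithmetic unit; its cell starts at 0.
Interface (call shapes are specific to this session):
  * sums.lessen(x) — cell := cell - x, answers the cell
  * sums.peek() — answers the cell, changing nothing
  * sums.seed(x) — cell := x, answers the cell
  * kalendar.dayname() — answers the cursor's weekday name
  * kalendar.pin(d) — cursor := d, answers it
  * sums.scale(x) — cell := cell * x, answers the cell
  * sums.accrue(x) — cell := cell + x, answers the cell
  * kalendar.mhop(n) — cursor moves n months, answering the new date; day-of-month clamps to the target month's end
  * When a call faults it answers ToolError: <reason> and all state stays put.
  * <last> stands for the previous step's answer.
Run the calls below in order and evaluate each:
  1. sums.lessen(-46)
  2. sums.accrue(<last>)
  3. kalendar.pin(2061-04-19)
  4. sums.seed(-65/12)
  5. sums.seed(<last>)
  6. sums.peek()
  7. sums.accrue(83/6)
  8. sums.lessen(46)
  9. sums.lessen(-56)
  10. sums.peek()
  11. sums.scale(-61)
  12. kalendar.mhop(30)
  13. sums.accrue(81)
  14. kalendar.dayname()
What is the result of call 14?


Answer: Friday

Derivation:
Invoking sums.lessen with x='-46', → 46.
I try sums.accrue with x='<last>', and observe 92.
I call kalendar.pin with d='2061-04-19', yielding 2061-04-19.
I invoke sums.seed with x='-65/12', and get -65/12.
I run sums.seed with x='<last>', and get -65/12.
I use sums.peek(), giving -65/12.
Using sums.accrue with x='83/6', and see 101/12.
Then sums.lessen with x='46', giving -451/12.
I try sums.lessen with x='-56', giving 221/12.
Using sums.peek, and get 221/12.
I try sums.scale with x='-61', yielding -13481/12.
Calling kalendar.mhop with n='30', which returns 2063-10-19.
I invoke sums.accrue with x='81', and see -12509/12.
Now I run kalendar.dayname, — result: Friday.


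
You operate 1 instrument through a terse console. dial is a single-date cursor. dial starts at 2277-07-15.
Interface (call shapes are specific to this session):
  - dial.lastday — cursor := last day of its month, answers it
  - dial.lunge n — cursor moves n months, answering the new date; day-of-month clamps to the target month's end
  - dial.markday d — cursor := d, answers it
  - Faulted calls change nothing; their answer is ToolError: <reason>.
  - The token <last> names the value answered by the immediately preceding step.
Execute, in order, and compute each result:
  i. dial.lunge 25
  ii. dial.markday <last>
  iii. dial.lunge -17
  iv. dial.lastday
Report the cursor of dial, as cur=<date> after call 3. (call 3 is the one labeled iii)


Answer: cur=2278-03-15

Derivation:
CALL dial.lunge[n=25]
RET  2279-08-15
CALL dial.markday[d=<last>]
RET  2279-08-15
CALL dial.lunge[n=-17]
RET  2278-03-15
CALL dial.lastday[]
RET  2278-03-31


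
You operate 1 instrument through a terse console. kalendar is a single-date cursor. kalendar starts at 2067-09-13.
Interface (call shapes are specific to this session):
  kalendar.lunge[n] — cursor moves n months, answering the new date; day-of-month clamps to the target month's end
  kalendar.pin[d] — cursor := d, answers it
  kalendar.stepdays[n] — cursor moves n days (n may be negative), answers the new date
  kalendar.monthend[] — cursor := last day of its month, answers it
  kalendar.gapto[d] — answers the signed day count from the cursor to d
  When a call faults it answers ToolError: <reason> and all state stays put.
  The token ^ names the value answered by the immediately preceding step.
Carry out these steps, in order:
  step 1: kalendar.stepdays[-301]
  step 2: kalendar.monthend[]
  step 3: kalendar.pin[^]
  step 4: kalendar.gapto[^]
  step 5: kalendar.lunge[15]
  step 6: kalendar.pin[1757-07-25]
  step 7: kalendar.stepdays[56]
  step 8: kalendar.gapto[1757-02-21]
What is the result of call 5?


→ kalendar.stepdays(-301)
← 2066-11-16
→ kalendar.monthend()
← 2066-11-30
→ kalendar.pin(^)
← 2066-11-30
→ kalendar.gapto(^)
← 0
→ kalendar.lunge(15)
← 2068-02-29
→ kalendar.pin(1757-07-25)
← 1757-07-25
→ kalendar.stepdays(56)
← 1757-09-19
→ kalendar.gapto(1757-02-21)
← -210

Answer: 2068-02-29


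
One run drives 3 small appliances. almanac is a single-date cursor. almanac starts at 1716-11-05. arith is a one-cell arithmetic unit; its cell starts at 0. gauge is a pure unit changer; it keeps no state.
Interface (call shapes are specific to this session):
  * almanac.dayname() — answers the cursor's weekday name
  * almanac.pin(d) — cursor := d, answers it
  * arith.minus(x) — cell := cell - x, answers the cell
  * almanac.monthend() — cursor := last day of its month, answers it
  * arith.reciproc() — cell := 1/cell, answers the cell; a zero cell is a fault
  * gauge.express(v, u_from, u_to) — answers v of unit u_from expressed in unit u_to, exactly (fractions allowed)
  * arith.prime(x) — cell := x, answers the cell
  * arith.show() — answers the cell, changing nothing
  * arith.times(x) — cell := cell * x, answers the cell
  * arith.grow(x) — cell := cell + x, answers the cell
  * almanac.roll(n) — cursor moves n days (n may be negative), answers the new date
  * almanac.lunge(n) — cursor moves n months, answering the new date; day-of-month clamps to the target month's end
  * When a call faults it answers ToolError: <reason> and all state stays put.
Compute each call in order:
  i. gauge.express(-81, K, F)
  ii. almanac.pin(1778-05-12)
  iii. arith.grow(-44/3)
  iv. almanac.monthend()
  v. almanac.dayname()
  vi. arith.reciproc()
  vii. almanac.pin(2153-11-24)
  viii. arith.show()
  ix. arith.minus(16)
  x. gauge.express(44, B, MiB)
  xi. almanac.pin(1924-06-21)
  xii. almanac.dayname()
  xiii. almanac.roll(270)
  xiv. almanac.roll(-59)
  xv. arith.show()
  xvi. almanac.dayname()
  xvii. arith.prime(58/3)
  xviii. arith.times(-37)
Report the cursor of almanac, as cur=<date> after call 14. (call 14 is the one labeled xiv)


==> gauge.express(v='-81', u_from='K', u_to='F')
<== -60547/100
==> almanac.pin(d='1778-05-12')
<== 1778-05-12
==> arith.grow(x='-44/3')
<== -44/3
==> almanac.monthend()
<== 1778-05-31
==> almanac.dayname()
<== Sunday
==> arith.reciproc()
<== -3/44
==> almanac.pin(d='2153-11-24')
<== 2153-11-24
==> arith.show()
<== -3/44
==> arith.minus(x='16')
<== -707/44
==> gauge.express(v='44', u_from='B', u_to='MiB')
<== 11/262144
==> almanac.pin(d='1924-06-21')
<== 1924-06-21
==> almanac.dayname()
<== Saturday
==> almanac.roll(n='270')
<== 1925-03-18
==> almanac.roll(n='-59')
<== 1925-01-18
==> arith.show()
<== -707/44
==> almanac.dayname()
<== Sunday
==> arith.prime(x='58/3')
<== 58/3
==> arith.times(x='-37')
<== -2146/3

Answer: cur=1925-01-18
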